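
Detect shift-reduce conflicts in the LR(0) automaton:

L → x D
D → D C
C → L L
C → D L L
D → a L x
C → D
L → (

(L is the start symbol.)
Yes — I4: [L → x D .] vs [D → . a L x]; I9: [C → D .] vs [D → . a L x]

A shift-reduce conflict occurs when an LR(0) state has both:
  - a complete (reduce) item [A → α .] (dot at the end), and
  - a shift item [B → β . c γ] (dot before a terminal).

Augment with L' → L and build the canonical LR(0) collection (I0 = CLOSURE({[L' → . L]}), then GOTO on every symbol after a dot until no new states appear). It has 14 states:
  I0: { [L → . (], [L → . x D], [L' → . L] }  — shift
  I1: { [L → ( .] }  — reduce
  I2: { [L' → L .] }  — accept
  I3: { [D → . D C], [D → . a L x], [L → x . D] }  — shift
  I4: { [C → . D L L], [C → . D], [C → . L L], [D → . D C], [D → . a L x], [D → D . C], [L → . (], [L → . x D], [L → x D .] }  — shift, reduce
  I5: { [D → a . L x], [L → . (], [L → . x D] }  — shift
  I6: { [D → a L . x] }  — shift
  I7: { [D → a L x .] }  — reduce
  I8: { [D → D C .] }  — reduce
  I9: { [C → . D L L], [C → . D], [C → . L L], [C → D . L L], [C → D .], [D → . D C], [D → . a L x], [D → D . C], [L → . (], [L → . x D] }  — shift, reduce
  I10: { [C → L . L], [L → . (], [L → . x D] }  — shift
  I11: { [C → L L .] }  — reduce
  I12: { [C → D L . L], [C → L . L], [L → . (], [L → . x D] }  — shift
  I13: { [C → D L L .], [C → L L .] }  — 2 reduces

I4 contains reduce item [L → x D .] and shift items [D → . a L x], [L → . (], [L → . x D] — shift-reduce conflict.
I9 contains reduce item [C → D .] and shift items [D → . a L x], [L → . (], [L → . x D] — shift-reduce conflict.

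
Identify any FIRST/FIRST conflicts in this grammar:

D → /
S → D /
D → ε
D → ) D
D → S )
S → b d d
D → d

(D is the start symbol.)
Yes. D → '/' / D → S ')' on { '/' }; D → ')' D / D → S ')' on { ')' }; D → S ')' / D → d on { 'd' }; S → D '/' / S → b d d on { 'b' }

FIRST sets of the non-terminals at (or reachable through a nullable prefix from) the front of some alternative:
  FIRST(S) = { ')', '/', 'b', 'd' }
  FIRST(D) = { ')', '/', 'b', 'd', ε }

Productions for D:
  D → /: FIRST = { '/' }
  D → ε: FIRST = { ε }
  D → ) D: FIRST = { ')' }
  D → S ): FIRST = { ')', '/', 'b', 'd' }
  D → d: FIRST = { 'd' }
Productions for S:
  S → D /: FIRST = { ')', '/', 'b', 'd' }
  S → b d d: FIRST = { 'b' }

Conflict for D: D → / and D → S )
  Overlap: { '/' }
Conflict for D: D → ) D and D → S )
  Overlap: { ')' }
Conflict for D: D → S ) and D → d
  Overlap: { 'd' }
Conflict for S: S → D / and S → b d d
  Overlap: { 'b' }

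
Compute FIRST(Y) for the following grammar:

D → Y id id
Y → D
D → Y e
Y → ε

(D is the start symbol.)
To compute FIRST(Y), examine every production with Y on the left-hand side, reading each right-hand side left to right until a non-nullable symbol is reached.

FIRST sets of the other non-terminals involved (by the same procedure, iterated to a fixed point):
  FIRST(D) = { 'e', 'id' }

From Y → D:
  - D is a non-terminal: add FIRST(D) \ {ε} = { 'e', 'id' }
    D is not nullable, so stop
From Y → ε:
  - ε-production, so ε ∈ FIRST(Y)

Collecting: FIRST(Y) = { 'e', 'id', ε }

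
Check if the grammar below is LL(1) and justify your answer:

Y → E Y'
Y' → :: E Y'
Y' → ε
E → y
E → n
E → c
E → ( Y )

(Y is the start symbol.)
Relevant sets:
  FOLLOW(Y') = { $, ')' }

For Y':
  PREDICT(Y' → :: E Y') = { '::' }
  PREDICT(Y' → ε) = { $, ')' }
For E:
  PREDICT(E → y) = { 'y' }
  PREDICT(E → n) = { 'n' }
  PREDICT(E → c) = { 'c' }
  PREDICT(E → '(' Y ')') = { '(' }
Y has a single production, so nothing to check there.

All predict sets are disjoint. The grammar IS LL(1).

Answer: Yes, the grammar is LL(1).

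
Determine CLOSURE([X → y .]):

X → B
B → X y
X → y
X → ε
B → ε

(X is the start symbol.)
{ [X → y .] }

To compute CLOSURE, for each item [A → α.Bβ] where B is a non-terminal, add [B → .γ] for all productions B → γ; repeat for the newly added items until nothing changes.

Start with: [X → y .]
The dot is at the end, so nothing is added.

CLOSURE = { [X → y .] }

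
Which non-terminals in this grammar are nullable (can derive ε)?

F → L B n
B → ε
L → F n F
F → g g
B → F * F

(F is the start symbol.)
{ 'B' }

ε-productions: B → ε
So B is immediately nullable.
No further non-terminal can be added: every production for the remaining non-terminals contains a terminal or a non-nullable non-terminal.
Nullable = { 'B' }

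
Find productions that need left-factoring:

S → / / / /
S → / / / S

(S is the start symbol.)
Left-factoring is needed when two productions for the same non-terminal
share a common prefix on the right-hand side.

Productions for S:
  S → / / / /
  S → / / / S

Found common prefix '/ / /' in productions for S

Answer: Yes, S has productions with common prefix '/ / /'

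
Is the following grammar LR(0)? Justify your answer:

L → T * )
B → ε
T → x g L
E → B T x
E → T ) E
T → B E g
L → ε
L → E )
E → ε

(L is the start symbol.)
No. Shift-reduce conflict between [B → .] and [T → . x g L]

Augment with L' → L and build the canonical LR(0) collection (I0 = CLOSURE({[L' → . L]}), then GOTO on every symbol after a dot until no new states appear). It has 18 states:
  I0: { [B → .], [E → . B T x], [E → . T ) E], [E → .], [L → . E )], [L → . T * )], [L → .], [L' → . L], [T → . B E g], [T → . x g L] }  — shift, 3 reduces
  I1: { [B → .], [E → . B T x], [E → . T ) E], [E → .], [E → B . T x], [T → . B E g], [T → . x g L], [T → B . E g] }  — shift, 2 reduces
  I2: { [L → E . )] }  — shift
  I3: { [L' → L .] }  — accept
  I4: { [E → T . ) E], [L → T . * )] }  — shift
  I5: { [T → x . g L] }  — shift
  I6: { [B → .], [E → . B T x], [E → . T ) E], [E → .], [L → . E )], [L → . T * )], [L → .], [T → . B E g], [T → . x g L], [T → x g . L] }  — shift, 3 reduces
  I7: { [T → x g L .] }  — reduce
  I8: { [B → .], [E → . B T x], [E → . T ) E], [E → .], [E → T ) . E], [T → . B E g], [T → . x g L] }  — shift, 2 reduces
  I9: { [L → T * . )] }  — shift
  I10: { [L → T * ) .] }  — reduce
  I11: { [E → T ) E .] }  — reduce
  I12: { [E → T . ) E] }  — shift
  I13: { [L → E ) .] }  — reduce
  I14: { [T → B E . g] }  — shift
  I15: { [E → B T . x], [E → T . ) E] }  — shift
  I16: { [E → B T x .] }  — reduce
  I17: { [T → B E g .] }  — reduce

Conflict in state I0:
  Shift-reduce conflict between [B → .] and [T → . x g L]
So the grammar is NOT LR(0).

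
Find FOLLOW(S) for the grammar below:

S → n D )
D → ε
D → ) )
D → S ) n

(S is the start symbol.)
To compute FOLLOW(S), find every occurrence of S on a right-hand side N → α S β: add FIRST(β) \ {ε}, and if β is empty or nullable also add FOLLOW(N). Iterate to a fixed point.

S is the start symbol, so $ ∈ FOLLOW(S).
In D → S ) n: S is followed by ')' n, add FIRST(')' n) \ {ε} = { ')' }

Taking the union: FOLLOW(S) = { $, ')' }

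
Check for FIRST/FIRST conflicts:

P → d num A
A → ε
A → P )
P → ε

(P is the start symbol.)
FIRST sets of the non-terminals at (or reachable through a nullable prefix from) the front of some alternative:
  FIRST(P) = { 'd', ε }

Productions for P:
  P → d num A: FIRST = { 'd' }
  P → ε: FIRST = { ε }
Productions for A:
  A → ε: FIRST = { ε }
  A → P ): FIRST = { ')', 'd' }

All alternatives of each non-terminal have pairwise disjoint FIRST sets.

Answer: No FIRST/FIRST conflicts.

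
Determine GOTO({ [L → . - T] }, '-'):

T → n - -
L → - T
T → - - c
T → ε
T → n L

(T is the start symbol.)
GOTO(I, '-') = CLOSURE({ [A → αX.β] : [A → α.Xβ] ∈ I, X = '-' })

Items with dot before '-', with the dot advanced:
  [L → . - T] → [L → - . T]
Closure of the advanced items:
  [L → - . T] has the dot before T: add [T → . n - -], [T → . - - c], [T → .], [T → . n L]

GOTO = { [L → - . T], [T → . - - c], [T → . n - -], [T → . n L], [T → .] }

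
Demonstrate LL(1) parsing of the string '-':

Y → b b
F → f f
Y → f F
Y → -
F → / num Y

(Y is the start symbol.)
LL(1) parsing maintains a stack (initially the start symbol over $) and the input. At each step: if the stack top is a terminal, match it against the current input token; if it is a non-terminal N, replace it with the RHS of M[N, lookahead] (the unique production whose predict set contains the lookahead).

Stack is shown with the top on the left.

Stack  Input  Action
--------------------
Y $    - $    output Y → -
- $    - $    match '-'
$      $      accept

The string is accepted.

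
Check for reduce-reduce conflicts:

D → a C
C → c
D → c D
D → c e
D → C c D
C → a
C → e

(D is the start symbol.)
Yes — I7: [C → e .] vs [D → c e .]

A reduce-reduce conflict occurs when an LR(0) state has two complete items [A → α .] and [B → β .] — both call for a reduction, and with no lookahead the parser cannot choose between them.

Augment with D' → D and build the canonical LR(0) collection (I0 = CLOSURE({[D' → . D]}), then GOTO on every symbol after a dot until no new states appear). It has 13 states:
  I0: { [C → . a], [C → . c], [C → . e], [D → . C c D], [D → . a C], [D → . c D], [D → . c e], [D' → . D] }  — shift
  I1: { [D → C . c D] }  — shift
  I2: { [D' → D .] }  — accept
  I3: { [C → . a], [C → . c], [C → . e], [C → a .], [D → a . C] }  — shift, reduce
  I4: { [C → . a], [C → . c], [C → . e], [C → c .], [D → . C c D], [D → . a C], [D → . c D], [D → . c e], [D → c . D], [D → c . e] }  — shift, reduce
  I5: { [C → e .] }  — reduce
  I6: { [D → c D .] }  — reduce
  I7: { [C → e .], [D → c e .] }  — 2 reduces
  I8: { [D → a C .] }  — reduce
  I9: { [C → a .] }  — reduce
  I10: { [C → c .] }  — reduce
  I11: { [C → . a], [C → . c], [C → . e], [D → . C c D], [D → . a C], [D → . c D], [D → . c e], [D → C c . D] }  — shift
  I12: { [D → C c D .] }  — reduce

I7 contains complete items [C → e .], [D → c e .] — reduce-reduce conflict.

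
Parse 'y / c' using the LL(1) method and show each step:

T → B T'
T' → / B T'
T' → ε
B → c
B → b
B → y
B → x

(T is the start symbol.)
Stack is shown with the top on the left.

Stack     Input    Action
-------------------------
T $       y / c $  output T → B T'
B T' $    y / c $  output B → y
y T' $    y / c $  match 'y'
T' $      / c $    output T' → / B T'
/ B T' $  / c $    match '/'
B T' $    c $      output B → c
c T' $    c $      match 'c'
T' $      $        output T' → ε
$         $        accept

The string is accepted.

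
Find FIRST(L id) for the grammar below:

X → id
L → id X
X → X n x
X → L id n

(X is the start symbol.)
{ 'id' }

FIRST sets of the non-terminals involved (from the grammar, by fixed-point iteration):
  FIRST(L) = { 'id' }

To compute FIRST(L id), process the symbols left to right:
Symbol L is a non-terminal. Add FIRST(L) \ {ε} = { 'id' }
L is not nullable (ε ∉ FIRST(L)), so stop here.
FIRST(L id) = { 'id' }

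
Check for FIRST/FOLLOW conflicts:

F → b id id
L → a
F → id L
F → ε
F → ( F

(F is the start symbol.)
A FIRST/FOLLOW conflict occurs when a non-terminal N has a nullable alternative N → β (β ⇒* ε) and another alternative N → α with FIRST(α) ∩ FOLLOW(N) ≠ ∅: on such a lookahead the parser cannot decide between expanding α and letting N vanish via β.

Nullable non-terminals: F.

F: nullable alternative(s) F → ε; FOLLOW(F) = { $ }
  F → b id id: FIRST \ {ε} = { 'b' } — disjoint from FOLLOW(F)
  F → id L: FIRST \ {ε} = { 'id' } — disjoint from FOLLOW(F)
  F → ε: FIRST \ {ε} = { } — this is the only nullable alternative, skip
  F → ( F: FIRST \ {ε} = { '(' } — disjoint from FOLLOW(F)

L has no nullable alternative, so no FIRST/FOLLOW check is needed there.

No FIRST/FOLLOW conflicts found.

Answer: No FIRST/FOLLOW conflicts.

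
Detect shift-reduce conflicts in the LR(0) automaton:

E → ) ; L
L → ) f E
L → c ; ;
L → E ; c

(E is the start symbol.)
No shift-reduce conflicts

A shift-reduce conflict occurs when an LR(0) state has both:
  - a complete (reduce) item [A → α .] (dot at the end), and
  - a shift item [B → β . c γ] (dot before a terminal).

Augment with E' → E and build the canonical LR(0) collection (I0 = CLOSURE({[E' → . E]}), then GOTO on every symbol after a dot until no new states appear). It has 14 states:
  I0: { [E → . ) ; L], [E' → . E] }  — shift
  I1: { [E → ) . ; L] }  — shift
  I2: { [E' → E .] }  — accept
  I3: { [E → ) ; . L], [E → . ) ; L], [L → . ) f E], [L → . E ; c], [L → . c ; ;] }  — shift
  I4: { [E → ) . ; L], [L → ) . f E] }  — shift
  I5: { [L → E . ; c] }  — shift
  I6: { [E → ) ; L .] }  — reduce
  I7: { [L → c . ; ;] }  — shift
  I8: { [L → c ; . ;] }  — shift
  I9: { [L → c ; ; .] }  — reduce
  I10: { [L → E ; . c] }  — shift
  I11: { [L → E ; c .] }  — reduce
  I12: { [E → . ) ; L], [L → ) f . E] }  — shift
  I13: { [L → ) f E .] }  — reduce

No state contains both a complete item and a shift item.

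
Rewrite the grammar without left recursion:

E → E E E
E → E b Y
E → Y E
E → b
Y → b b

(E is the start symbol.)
E → Y E E'
E → b E'
E' → E E E'
E' → b Y E'
E' → ε
Y → b b

E is directly left-recursive. The standard transformation for
  A → A α₁ | ... | A α_m | β₁ | ... | β_n
is
  A  → β₁ A' | ... | β_n A'
  A' → α₁ A' | ... | α_m A' | ε

E → Y E becomes E → Y E E'
E → b becomes E → b E'
E → E E E becomes E' → E E E'
E → E b Y becomes E' → b Y E'
Add E' → ε

Productions for other non-terminals are unchanged:
  Y → b b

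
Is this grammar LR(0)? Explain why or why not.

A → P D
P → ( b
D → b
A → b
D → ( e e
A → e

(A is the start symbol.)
Augment with A' → A and build the canonical LR(0) collection (I0 = CLOSURE({[A' → . A]}), then GOTO on every symbol after a dot until no new states appear). It has 12 states:
  I0: { [A → . P D], [A → . b], [A → . e], [A' → . A], [P → . ( b] }  — shift
  I1: { [P → ( . b] }  — shift
  I2: { [A' → A .] }  — accept
  I3: { [A → P . D], [D → . ( e e], [D → . b] }  — shift
  I4: { [A → b .] }  — reduce
  I5: { [A → e .] }  — reduce
  I6: { [D → ( . e e] }  — shift
  I7: { [A → P D .] }  — reduce
  I8: { [D → b .] }  — reduce
  I9: { [D → ( e . e] }  — shift
  I10: { [D → ( e e .] }  — reduce
  I11: { [P → ( b .] }  — reduce

Every state is either a pure shift/goto state or contains exactly one complete item and nothing to shift — no conflicts. The grammar is LR(0).

Answer: Yes, the grammar is LR(0)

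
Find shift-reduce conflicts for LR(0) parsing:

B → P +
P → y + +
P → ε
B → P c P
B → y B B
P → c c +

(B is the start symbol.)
Yes — I0: [P → .] vs [B → . y B B]; I4: [P → .] vs [B → . y B B]; I6: [P → .] vs [B → . y B B]; I12: [P → .] vs [P → . c c +]

A shift-reduce conflict occurs when an LR(0) state has both:
  - a complete (reduce) item [A → α .] (dot at the end), and
  - a shift item [B → β . c γ] (dot before a terminal).

Augment with B' → B and build the canonical LR(0) collection (I0 = CLOSURE({[B' → . B]}), then GOTO on every symbol after a dot until no new states appear). It has 15 states:
  I0: { [B → . P +], [B → . P c P], [B → . y B B], [B' → . B], [P → . c c +], [P → . y + +], [P → .] }  — shift, reduce
  I1: { [B' → B .] }  — accept
  I2: { [B → P . +], [B → P . c P] }  — shift
  I3: { [P → c . c +] }  — shift
  I4: { [B → . P +], [B → . P c P], [B → . y B B], [B → y . B B], [P → . c c +], [P → . y + +], [P → .], [P → y . + +] }  — shift, reduce
  I5: { [P → y + . +] }  — shift
  I6: { [B → . P +], [B → . P c P], [B → . y B B], [B → y B . B], [P → . c c +], [P → . y + +], [P → .] }  — shift, reduce
  I7: { [B → y B B .] }  — reduce
  I8: { [P → y + + .] }  — reduce
  I9: { [P → c c . +] }  — shift
  I10: { [P → c c + .] }  — reduce
  I11: { [B → P + .] }  — reduce
  I12: { [B → P c . P], [P → . c c +], [P → . y + +], [P → .] }  — shift, reduce
  I13: { [B → P c P .] }  — reduce
  I14: { [P → y . + +] }  — shift

I0 contains reduce item [P → .] and shift items [B → . y B B], [P → . c c +], [P → . y + +] — shift-reduce conflict.
I4 contains reduce item [P → .] and shift items [B → . y B B], [P → . c c +], [P → . y + +], [P → y . + +] — shift-reduce conflict.
I6 contains reduce item [P → .] and shift items [B → . y B B], [P → . c c +], [P → . y + +] — shift-reduce conflict.
I12 contains reduce item [P → .] and shift items [P → . c c +], [P → . y + +] — shift-reduce conflict.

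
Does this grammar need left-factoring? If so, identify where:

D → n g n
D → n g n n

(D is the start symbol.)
Yes, D has productions with common prefix 'n g n'

Left-factoring is needed when two productions for the same non-terminal
share a common prefix on the right-hand side.

Productions for D:
  D → n g n
  D → n g n n

Found common prefix 'n g n' in productions for D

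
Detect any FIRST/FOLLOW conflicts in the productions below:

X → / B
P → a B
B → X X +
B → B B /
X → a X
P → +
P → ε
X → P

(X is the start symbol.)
A FIRST/FOLLOW conflict occurs when a non-terminal N has a nullable alternative N → β (β ⇒* ε) and another alternative N → α with FIRST(α) ∩ FOLLOW(N) ≠ ∅: on such a lookahead the parser cannot decide between expanding α and letting N vanish via β.

Nullable non-terminals: P, X.
FIRST sets used below: FIRST(P) = { '+', 'a', ε }

P: nullable alternative(s) P → ε; FOLLOW(P) = { $, '+', '/', 'a' }
  P → a B: FIRST \ {ε} = { 'a' } — overlaps FOLLOW(P) on { 'a' }: CONFLICT
  P → +: FIRST \ {ε} = { '+' } — overlaps FOLLOW(P) on { '+' }: CONFLICT
  P → ε: FIRST \ {ε} = { } — this is the only nullable alternative, skip

X: nullable alternative(s) X → P; FOLLOW(X) = { $, '+', '/', 'a' }
  X → / B: FIRST \ {ε} = { '/' } — overlaps FOLLOW(X) on { '/' }: CONFLICT
  X → a X: FIRST \ {ε} = { 'a' } — overlaps FOLLOW(X) on { 'a' }: CONFLICT
  X → P: FIRST \ {ε} = { '+', 'a' } — this is the only nullable alternative, skip

B has no nullable alternative, so no FIRST/FOLLOW check is needed there.

So the grammar has 4 FIRST/FOLLOW conflicts (marked CONFLICT above).

Answer: Yes. X → '/' B with FOLLOW(X) on { '/' }; X → a X with FOLLOW(X) on { 'a' }; P → a B with FOLLOW(P) on { 'a' }; P → '+' with FOLLOW(P) on { '+' }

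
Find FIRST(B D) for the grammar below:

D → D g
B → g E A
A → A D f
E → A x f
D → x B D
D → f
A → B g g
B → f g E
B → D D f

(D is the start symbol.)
{ 'f', 'g', 'x' }

FIRST sets of the non-terminals involved (from the grammar, by fixed-point iteration):
  FIRST(B) = { 'f', 'g', 'x' }

To compute FIRST(B D), process the symbols left to right:
Symbol B is a non-terminal. Add FIRST(B) \ {ε} = { 'f', 'g', 'x' }
B is not nullable (ε ∉ FIRST(B)), so stop here.
FIRST(B D) = { 'f', 'g', 'x' }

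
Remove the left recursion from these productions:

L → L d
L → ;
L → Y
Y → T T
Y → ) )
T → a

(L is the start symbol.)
L is directly left-recursive. The standard transformation for
  A → A α₁ | ... | A α_m | β₁ | ... | β_n
is
  A  → β₁ A' | ... | β_n A'
  A' → α₁ A' | ... | α_m A' | ε

L → ; becomes L → ; L'
L → Y becomes L → Y L'
L → L d becomes L' → d L'
Add L' → ε

Productions for other non-terminals are unchanged:
  Y → T T
  Y → ) )
  T → a

Resulting grammar:
L → ; L'
L → Y L'
L' → d L'
L' → ε
Y → T T
Y → ) )
T → a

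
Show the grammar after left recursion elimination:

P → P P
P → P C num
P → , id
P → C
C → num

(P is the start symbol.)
P → , id P'
P → C P'
P' → P P'
P' → C num P'
P' → ε
C → num

P is directly left-recursive. The standard transformation for
  A → A α₁ | ... | A α_m | β₁ | ... | β_n
is
  A  → β₁ A' | ... | β_n A'
  A' → α₁ A' | ... | α_m A' | ε

P → , id becomes P → , id P'
P → C becomes P → C P'
P → P P becomes P' → P P'
P → P C num becomes P' → C num P'
Add P' → ε

Productions for other non-terminals are unchanged:
  C → num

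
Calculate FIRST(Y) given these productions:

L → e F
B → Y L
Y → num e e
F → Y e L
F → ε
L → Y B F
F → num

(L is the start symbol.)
{ 'num' }

To compute FIRST(Y), examine every production with Y on the left-hand side, reading each right-hand side left to right until a non-nullable symbol is reached.

From Y → num e e:
  - num is a terminal: add 'num' and stop

Collecting: FIRST(Y) = { 'num' }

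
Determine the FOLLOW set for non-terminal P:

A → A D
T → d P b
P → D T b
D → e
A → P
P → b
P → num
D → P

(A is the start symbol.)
{ $, 'b', 'd', 'e', 'num' }

In T → d P b: P is followed by b, add FIRST(b) \ {ε} = { 'b' }
In A → P: P is at the end, add FOLLOW(A)
In D → P: P is at the end, add FOLLOW(D)

The FOLLOW sets referred to above (computed the same way, to a fixed point):
  FOLLOW(A) = { $, 'b', 'e', 'num' }
  FOLLOW(D) = { $, 'b', 'd', 'e', 'num' }

Taking the union: FOLLOW(P) = { $, 'b', 'd', 'e', 'num' }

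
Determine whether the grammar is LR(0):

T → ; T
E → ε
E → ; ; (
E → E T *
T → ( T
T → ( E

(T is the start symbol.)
No. Shift-reduce conflict between [E → .] and [E → . ; ; (]

A grammar is LR(0) if no state in the canonical LR(0) collection has:
  - both a shift item (dot before a terminal) and a complete item (shift-reduce conflict), or
  - two or more complete items (reduce-reduce conflict; the accept item [T' → T .] counts as a complete item here).

Augment with T' → T and build the canonical LR(0) collection (I0 = CLOSURE({[T' → . T]}), then GOTO on every symbol after a dot until no new states appear). It has 12 states:
  I0: { [T → . ( E], [T → . ( T], [T → . ; T], [T' → . T] }  — shift
  I1: { [E → . ; ; (], [E → . E T *], [E → .], [T → ( . E], [T → ( . T], [T → . ( E], [T → . ( T], [T → . ; T] }  — shift, reduce
  I2: { [T → . ( E], [T → . ( T], [T → . ; T], [T → ; . T] }  — shift
  I3: { [T' → T .] }  — accept
  I4: { [T → ; T .] }  — reduce
  I5: { [E → ; . ; (], [T → . ( E], [T → . ( T], [T → . ; T], [T → ; . T] }  — shift
  I6: { [E → E . T *], [T → ( E .], [T → . ( E], [T → . ( T], [T → . ; T] }  — shift, reduce
  I7: { [T → ( T .] }  — reduce
  I8: { [E → E T . *] }  — shift
  I9: { [E → E T * .] }  — reduce
  I10: { [E → ; ; . (], [T → . ( E], [T → . ( T], [T → . ; T], [T → ; . T] }  — shift
  I11: { [E → . ; ; (], [E → . E T *], [E → .], [E → ; ; ( .], [T → ( . E], [T → ( . T], [T → . ( E], [T → . ( T], [T → . ; T] }  — shift, 2 reduces

Conflict in state I1:
  Shift-reduce conflict between [E → .] and [E → . ; ; (]
So the grammar is NOT LR(0).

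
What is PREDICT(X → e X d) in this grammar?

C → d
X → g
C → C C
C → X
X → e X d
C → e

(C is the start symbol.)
PREDICT(X → e X d) = (FIRST(RHS) \ {ε}) ∪ (FOLLOW(X) if ε ∈ FIRST(RHS), i.e. RHS ⇒* ε)
FIRST(e X d) = { 'e' }
ε ∉ FIRST(e X d), so FOLLOW(X) is not added.
PREDICT(X → e X d) = { 'e' }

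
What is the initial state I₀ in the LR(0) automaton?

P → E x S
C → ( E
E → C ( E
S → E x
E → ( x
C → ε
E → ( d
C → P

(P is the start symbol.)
First, augment the grammar with P' → P
I₀ = CLOSURE({ [P' → . P] }):
  [P' → . P] has the dot before P: add [P → . E x S]
  [P → . E x S] has the dot before E: add [E → . C ( E], [E → . ( x], [E → . ( d]
  [E → . C ( E] has the dot before C: add [C → . ( E], [C → .], [C → . P]
No further items can be added.

I₀ = { [C → . ( E], [C → . P], [C → .], [E → . ( d], [E → . ( x], [E → . C ( E], [P → . E x S], [P' → . P] }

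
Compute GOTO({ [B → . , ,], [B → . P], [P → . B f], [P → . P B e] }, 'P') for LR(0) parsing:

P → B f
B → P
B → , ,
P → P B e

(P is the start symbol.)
{ [B → . , ,], [B → . P], [B → P .], [P → . B f], [P → . P B e], [P → P . B e] }

GOTO(I, 'P') = CLOSURE({ [A → αX.β] : [A → α.Xβ] ∈ I, X = 'P' })

Items with dot before 'P', with the dot advanced:
  [B → . P] → [B → P .]
  [P → . P B e] → [P → P . B e]
Closure of the advanced items:
  [P → P . B e] has the dot before B: add [B → . P], [B → . , ,]
  [B → . P] has the dot before P: add [P → . B f], [P → . P B e]

GOTO = { [B → . , ,], [B → . P], [B → P .], [P → . B f], [P → . P B e], [P → P . B e] }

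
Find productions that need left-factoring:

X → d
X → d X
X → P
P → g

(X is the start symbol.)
Yes, X has productions with common prefix 'd'

Left-factoring is needed when two productions for the same non-terminal
share a common prefix on the right-hand side.

Productions for X:
  X → d
  X → d X
  X → P

Found common prefix 'd' in productions for X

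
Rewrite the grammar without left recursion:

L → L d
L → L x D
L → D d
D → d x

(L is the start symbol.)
L is directly left-recursive. The standard transformation for
  A → A α₁ | ... | A α_m | β₁ | ... | β_n
is
  A  → β₁ A' | ... | β_n A'
  A' → α₁ A' | ... | α_m A' | ε

L → D d becomes L → D d L'
L → L d becomes L' → d L'
L → L x D becomes L' → x D L'
Add L' → ε

Productions for other non-terminals are unchanged:
  D → d x

Resulting grammar:
L → D d L'
L' → d L'
L' → x D L'
L' → ε
D → d x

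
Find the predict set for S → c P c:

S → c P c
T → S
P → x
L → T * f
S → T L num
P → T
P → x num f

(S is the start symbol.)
{ 'c' }

PREDICT(S → c P c) = (FIRST(RHS) \ {ε}) ∪ (FOLLOW(S) if ε ∈ FIRST(RHS), i.e. RHS ⇒* ε)
FIRST(c P c) = { 'c' }
ε ∉ FIRST(c P c), so FOLLOW(S) is not added.
PREDICT(S → c P c) = { 'c' }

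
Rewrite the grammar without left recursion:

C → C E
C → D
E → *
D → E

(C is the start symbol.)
C → D C'
C' → E C'
C' → ε
E → *
D → E

C is directly left-recursive. The standard transformation for
  A → A α₁ | ... | A α_m | β₁ | ... | β_n
is
  A  → β₁ A' | ... | β_n A'
  A' → α₁ A' | ... | α_m A' | ε

C → D becomes C → D C'
C → C E becomes C' → E C'
Add C' → ε

Productions for other non-terminals are unchanged:
  E → *
  D → E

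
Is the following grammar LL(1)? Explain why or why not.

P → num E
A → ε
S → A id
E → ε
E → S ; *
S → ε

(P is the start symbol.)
Relevant sets:
  FIRST(A) = { ε }
  FIRST(S) = { 'id', ε }
  FOLLOW(S) = { ';' }
  FOLLOW(E) = { $ }

For S:
  PREDICT(S → A id) = { 'id' }
  PREDICT(S → ε) = { ';' }
For E:
  PREDICT(E → ε) = { $ }
  PREDICT(E → S ';' '*') = { ';', 'id' }
P, A have a single production, so nothing to check there.

All predict sets are disjoint. The grammar IS LL(1).

Answer: Yes, the grammar is LL(1).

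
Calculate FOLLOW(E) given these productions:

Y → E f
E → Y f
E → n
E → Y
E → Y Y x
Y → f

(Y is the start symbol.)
In Y → E f: E is followed by f, add FIRST(f) \ {ε} = { 'f' }

Taking the union: FOLLOW(E) = { 'f' }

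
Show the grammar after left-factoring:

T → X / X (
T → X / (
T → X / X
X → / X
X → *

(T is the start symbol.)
T → X / T'
T' → X T''
T'' → (
T'' → ε
T' → (
X → / X
X → *

Left-factoring transforms A → αβ₁ | αβ₂ into A → αA' and A' → β₁ | β₂
(α is the longest common prefix among the alternatives). Repeat until
no nonterminal has two alternatives with a common prefix.

Round 1: T has alternatives sharing prefix 'X /'. Introduce T': T → X / T'
  Add: T' → X (
  Add: T' → (
  Add: T' → X

Round 2: T' has alternatives sharing prefix 'X'. Introduce T'': T' → X T''
  Add: T'' → (
  Add: T'' → ε

No remaining common prefixes — done.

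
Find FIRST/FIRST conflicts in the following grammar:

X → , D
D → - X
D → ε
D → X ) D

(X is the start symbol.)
FIRST sets of the non-terminals at (or reachable through a nullable prefix from) the front of some alternative:
  FIRST(X) = { ',' }

Productions for D:
  D → - X: FIRST = { '-' }
  D → ε: FIRST = { ε }
  D → X ) D: FIRST = { ',' }
X has only one production, so no FIRST/FIRST conflict is possible there.

All alternatives of each non-terminal have pairwise disjoint FIRST sets.

Answer: No FIRST/FIRST conflicts.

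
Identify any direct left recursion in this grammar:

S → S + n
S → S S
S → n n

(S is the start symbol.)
Yes, S is left-recursive

S → S + n: LEFT RECURSIVE (starts with S)
S → S S: LEFT RECURSIVE (starts with S)
S → n n: starts with n

The grammar has direct left recursion on: S.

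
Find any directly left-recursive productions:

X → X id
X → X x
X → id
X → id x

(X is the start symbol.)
Yes, X is left-recursive

X → X id: LEFT RECURSIVE (starts with X)
X → X x: LEFT RECURSIVE (starts with X)
X → id: starts with id
X → id x: starts with id

The grammar has direct left recursion on: X.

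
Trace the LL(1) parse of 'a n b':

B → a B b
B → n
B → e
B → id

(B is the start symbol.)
LL(1) parsing maintains a stack (initially the start symbol over $) and the input. At each step: if the stack top is a terminal, match it against the current input token; if it is a non-terminal N, replace it with the RHS of M[N, lookahead] (the unique production whose predict set contains the lookahead).

Stack is shown with the top on the left.

Stack    Input    Action
------------------------
B $      a n b $  output B → a B b
a B b $  a n b $  match 'a'
B b $    n b $    output B → n
n b $    n b $    match 'n'
b $      b $      match 'b'
$        $        accept

The string is accepted.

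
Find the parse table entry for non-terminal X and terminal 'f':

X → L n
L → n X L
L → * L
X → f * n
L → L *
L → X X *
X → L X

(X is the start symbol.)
To find M[X, 'f'], we find productions for X where 'f' is in the predict set (PREDICT(N → α) = (FIRST(α) \ {ε}) ∪ (FOLLOW(N) if α ⇒* ε)).

Relevant sets:
  FIRST(L) = { '*', 'f', 'n' }

X → L n: PREDICT = { '*', 'f', 'n' }
  'f' is in predict set, so this production goes in M[X, 'f']
X → f * n: PREDICT = { 'f' }
  'f' is in predict set, so this production goes in M[X, 'f']
X → L X: PREDICT = { '*', 'f', 'n' }
  'f' is in predict set, so this production goes in M[X, 'f']

M[X, 'f'] = X → L n, X → f * n, X → L X  (a multiply-defined cell — the grammar is not LL(1))

Answer: X → L n, X → f * n, X → L X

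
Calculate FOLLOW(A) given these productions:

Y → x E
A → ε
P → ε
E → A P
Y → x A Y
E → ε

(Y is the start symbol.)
{ $, 'x' }

To compute FOLLOW(A), find every occurrence of A on a right-hand side N → α A β: add FIRST(β) \ {ε}, and if β is empty or nullable also add FOLLOW(N). Iterate to a fixed point.

In E → A P: A is followed by P, add FIRST(P) \ {ε} = { }
  P is nullable, so also add FOLLOW(E)
In Y → x A Y: A is followed by Y, add FIRST(Y) \ {ε} = { 'x' }

The FOLLOW sets referred to above (computed the same way, to a fixed point):
  FOLLOW(E) = { $ }

Taking the union: FOLLOW(A) = { $, 'x' }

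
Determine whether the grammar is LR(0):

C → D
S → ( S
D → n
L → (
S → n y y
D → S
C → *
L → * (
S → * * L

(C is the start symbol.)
Augment with C' → C and build the canonical LR(0) collection (I0 = CLOSURE({[C' → . C]}), then GOTO on every symbol after a dot until no new states appear). It has 17 states:
  I0: { [C → . *], [C → . D], [C' → . C], [D → . S], [D → . n], [S → . ( S], [S → . * * L], [S → . n y y] }  — shift
  I1: { [S → ( . S], [S → . ( S], [S → . * * L], [S → . n y y] }  — shift
  I2: { [C → * .], [S → * . * L] }  — shift, reduce
  I3: { [C' → C .] }  — accept
  I4: { [C → D .] }  — reduce
  I5: { [D → S .] }  — reduce
  I6: { [D → n .], [S → n . y y] }  — shift, reduce
  I7: { [S → n y . y] }  — shift
  I8: { [S → n y y .] }  — reduce
  I9: { [L → . (], [L → . * (], [S → * * . L] }  — shift
  I10: { [L → ( .] }  — reduce
  I11: { [L → * . (] }  — shift
  I12: { [S → * * L .] }  — reduce
  I13: { [L → * ( .] }  — reduce
  I14: { [S → * . * L] }  — shift
  I15: { [S → ( S .] }  — reduce
  I16: { [S → n . y y] }  — shift

Conflict in state I2:
  Shift-reduce conflict between [C → * .] and [S → * . * L]
So the grammar is NOT LR(0).

Answer: No. Shift-reduce conflict between [C → * .] and [S → * . * L]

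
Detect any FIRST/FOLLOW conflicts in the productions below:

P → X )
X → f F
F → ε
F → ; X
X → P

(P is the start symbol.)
A FIRST/FOLLOW conflict occurs when a non-terminal N has a nullable alternative N → β (β ⇒* ε) and another alternative N → α with FIRST(α) ∩ FOLLOW(N) ≠ ∅: on such a lookahead the parser cannot decide between expanding α and letting N vanish via β.

Nullable non-terminals: F.

F: nullable alternative(s) F → ε; FOLLOW(F) = { ')' }
  F → ε: FIRST \ {ε} = { } — this is the only nullable alternative, skip
  F → ; X: FIRST \ {ε} = { ';' } — disjoint from FOLLOW(F)

P, X have no nullable alternative, so no FIRST/FOLLOW check is needed there.

No FIRST/FOLLOW conflicts found.

Answer: No FIRST/FOLLOW conflicts.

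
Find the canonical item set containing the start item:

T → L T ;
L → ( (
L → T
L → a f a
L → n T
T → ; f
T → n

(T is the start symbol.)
First, augment the grammar with T' → T
I₀ = CLOSURE({ [T' → . T] }):
  [T' → . T] has the dot before T: add [T → . L T ;], [T → . ; f], [T → . n]
  [T → . L T ;] has the dot before L: add [L → . ( (], [L → . T], [L → . a f a], [L → . n T]
No further items can be added.

I₀ = { [L → . ( (], [L → . T], [L → . a f a], [L → . n T], [T → . ; f], [T → . L T ;], [T → . n], [T' → . T] }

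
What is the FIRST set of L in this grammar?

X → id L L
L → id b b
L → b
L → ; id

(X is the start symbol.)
To compute FIRST(L), examine every production with L on the left-hand side, reading each right-hand side left to right until a non-nullable symbol is reached.

From L → id b b:
  - id is a terminal: add 'id' and stop
From L → b:
  - b is a terminal: add 'b' and stop
From L → ; id:
  - ';' is a terminal: add ';' and stop

Collecting: FIRST(L) = { ';', 'b', 'id' }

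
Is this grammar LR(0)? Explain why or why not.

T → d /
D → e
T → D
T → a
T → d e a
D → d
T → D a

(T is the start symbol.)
A grammar is LR(0) if no state in the canonical LR(0) collection has:
  - both a shift item (dot before a terminal) and a complete item (shift-reduce conflict), or
  - two or more complete items (reduce-reduce conflict; the accept item [T' → T .] counts as a complete item here).

Augment with T' → T and build the canonical LR(0) collection (I0 = CLOSURE({[T' → . T]}), then GOTO on every symbol after a dot until no new states appear). It has 10 states:
  I0: { [D → . d], [D → . e], [T → . D a], [T → . D], [T → . a], [T → . d /], [T → . d e a], [T' → . T] }  — shift
  I1: { [T → D . a], [T → D .] }  — shift, reduce
  I2: { [T' → T .] }  — accept
  I3: { [T → a .] }  — reduce
  I4: { [D → d .], [T → d . /], [T → d . e a] }  — shift, reduce
  I5: { [D → e .] }  — reduce
  I6: { [T → d / .] }  — reduce
  I7: { [T → d e . a] }  — shift
  I8: { [T → d e a .] }  — reduce
  I9: { [T → D a .] }  — reduce

Conflict in state I1:
  Shift-reduce conflict between [T → D .] and [T → D . a]
So the grammar is NOT LR(0).

Answer: No. Shift-reduce conflict between [T → D .] and [T → D . a]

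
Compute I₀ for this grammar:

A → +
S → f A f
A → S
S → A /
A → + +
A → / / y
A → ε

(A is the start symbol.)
{ [A → . + +], [A → . +], [A → . / / y], [A → . S], [A → .], [A' → . A], [S → . A /], [S → . f A f] }

First, augment the grammar with A' → A
I₀ = CLOSURE({ [A' → . A] }):
  [A' → . A] has the dot before A: add [A → . +], [A → . S], [A → . + +], [A → . / / y], [A → .]
  [A → . S] has the dot before S: add [S → . f A f], [S → . A /]
No further items can be added.

I₀ = { [A → . + +], [A → . +], [A → . / / y], [A → . S], [A → .], [A' → . A], [S → . A /], [S → . f A f] }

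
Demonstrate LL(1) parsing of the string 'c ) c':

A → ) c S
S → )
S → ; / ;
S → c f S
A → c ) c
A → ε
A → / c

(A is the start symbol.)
Stack is shown with the top on the left.

Stack    Input    Action
------------------------
A $      c ) c $  output A → c ) c
c ) c $  c ) c $  match 'c'
) c $    ) c $    match ')'
c $      c $      match 'c'
$        $        accept

The string is accepted.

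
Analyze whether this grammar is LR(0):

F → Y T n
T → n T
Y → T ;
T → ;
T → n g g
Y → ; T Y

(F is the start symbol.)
No. Shift-reduce conflict between [T → ; .] and [T → . ;]

A grammar is LR(0) if no state in the canonical LR(0) collection has:
  - both a shift item (dot before a terminal) and a complete item (shift-reduce conflict), or
  - two or more complete items (reduce-reduce conflict; the accept item [F' → F .] counts as a complete item here).

Augment with F' → F and build the canonical LR(0) collection (I0 = CLOSURE({[F' → . F]}), then GOTO on every symbol after a dot until no new states appear). It has 15 states:
  I0: { [F → . Y T n], [F' → . F], [T → . ;], [T → . n T], [T → . n g g], [Y → . ; T Y], [Y → . T ;] }  — shift
  I1: { [T → . ;], [T → . n T], [T → . n g g], [T → ; .], [Y → ; . T Y] }  — shift, reduce
  I2: { [F' → F .] }  — accept
  I3: { [Y → T . ;] }  — shift
  I4: { [F → Y . T n], [T → . ;], [T → . n T], [T → . n g g] }  — shift
  I5: { [T → . ;], [T → . n T], [T → . n g g], [T → n . T], [T → n . g g] }  — shift
  I6: { [T → ; .] }  — reduce
  I7: { [T → n T .] }  — reduce
  I8: { [T → n g . g] }  — shift
  I9: { [T → n g g .] }  — reduce
  I10: { [F → Y T . n] }  — shift
  I11: { [F → Y T n .] }  — reduce
  I12: { [Y → T ; .] }  — reduce
  I13: { [T → . ;], [T → . n T], [T → . n g g], [Y → . ; T Y], [Y → . T ;], [Y → ; T . Y] }  — shift
  I14: { [Y → ; T Y .] }  — reduce

Conflict in state I1:
  Shift-reduce conflict between [T → ; .] and [T → . ;]
So the grammar is NOT LR(0).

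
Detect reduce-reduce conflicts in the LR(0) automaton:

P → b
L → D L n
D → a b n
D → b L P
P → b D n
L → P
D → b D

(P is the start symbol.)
No reduce-reduce conflicts

A reduce-reduce conflict occurs when an LR(0) state has two complete items [A → α .] and [B → β .] — both call for a reduction, and with no lookahead the parser cannot choose between them.

Augment with P' → P and build the canonical LR(0) collection (I0 = CLOSURE({[P' → . P]}), then GOTO on every symbol after a dot until no new states appear). It has 18 states:
  I0: { [P → . b D n], [P → . b], [P' → . P] }  — shift
  I1: { [P' → P .] }  — accept
  I2: { [D → . a b n], [D → . b D], [D → . b L P], [P → b . D n], [P → b .] }  — shift, reduce
  I3: { [P → b D . n] }  — shift
  I4: { [D → a . b n] }  — shift
  I5: { [D → . a b n], [D → . b D], [D → . b L P], [D → b . D], [D → b . L P], [L → . D L n], [L → . P], [P → . b D n], [P → . b] }  — shift
  I6: { [D → . a b n], [D → . b D], [D → . b L P], [D → b D .], [L → . D L n], [L → . P], [L → D . L n], [P → . b D n], [P → . b] }  — shift, reduce
  I7: { [D → b L . P], [P → . b D n], [P → . b] }  — shift
  I8: { [L → P .] }  — reduce
  I9: { [D → . a b n], [D → . b D], [D → . b L P], [D → b . D], [D → b . L P], [L → . D L n], [L → . P], [P → . b D n], [P → . b], [P → b . D n], [P → b .] }  — shift, reduce
  I10: { [D → . a b n], [D → . b D], [D → . b L P], [D → b D .], [L → . D L n], [L → . P], [L → D . L n], [P → . b D n], [P → . b], [P → b D . n] }  — shift, reduce
  I11: { [D → . a b n], [D → . b D], [D → . b L P], [L → . D L n], [L → . P], [L → D . L n], [P → . b D n], [P → . b] }  — shift
  I12: { [L → D L . n] }  — shift
  I13: { [P → b D n .] }  — reduce
  I14: { [L → D L n .] }  — reduce
  I15: { [D → b L P .] }  — reduce
  I16: { [D → a b . n] }  — shift
  I17: { [D → a b n .] }  — reduce

No state contains more than one complete item.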